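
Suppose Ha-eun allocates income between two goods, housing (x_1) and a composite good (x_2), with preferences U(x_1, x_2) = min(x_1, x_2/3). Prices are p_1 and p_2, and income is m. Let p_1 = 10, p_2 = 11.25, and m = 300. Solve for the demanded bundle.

With perfect complements, no substitution: consume in ratio x_1:x_2 = 1:3.
Budget: p_1·x_1 + p_2·3·x_1 = m, so (p_1 + 3·p_2)·x_1 = m.
Demand: x_1*(p_1,p_2,m) = m/(p_1 + 3·p_2), x_2* = 3·m/(p_1 + 3·p_2).
Here 10 + 3·11.25 = 43.75, giving x_1* = 6.8571 and x_2* = 20.5714.

x_1* = 6.8571, x_2* = 20.5714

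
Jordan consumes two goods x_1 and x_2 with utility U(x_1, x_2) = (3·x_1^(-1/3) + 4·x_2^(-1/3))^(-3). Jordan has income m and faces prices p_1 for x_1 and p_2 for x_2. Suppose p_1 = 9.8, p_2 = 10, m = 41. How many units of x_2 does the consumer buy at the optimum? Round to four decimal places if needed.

x_2* = 2.2754

MU_x_1 ∝ 3·x_1^(-4/3), MU_x_2 ∝ 4·x_2^(-4/3), so MRS = (3/4)·(x_2/x_1)^(4/3) = p_1/p_2.
Hence x_2/x_1 = ((4/3)·p_1/p_2)^(1/(4/3)), i.e. raised to the 0.75 power.
With the ratio pinned down, the budget gives x_1* = m/(p_1 + p_2·(x_2/x_1)) and x_2* = (x_2/x_1)·x_1*.
Numerically x_2/x_1 = 1.222147, so x_1* = 41/(9.8 + 10·1.222147) = 1.8618 and x_2* = 1.222147·1.8618 = 2.2754.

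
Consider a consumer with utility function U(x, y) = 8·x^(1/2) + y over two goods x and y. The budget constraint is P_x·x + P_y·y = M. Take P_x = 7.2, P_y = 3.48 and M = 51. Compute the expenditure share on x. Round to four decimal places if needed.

share on x = 0.5277

Set MRS = P_x/P_y: 4·x^(−1/2) = P_x/P_y.
Solve: √x = 4·P_y/P_x, so x*(P_x,P_y) = (4·P_y/P_x)², and y* = (M − P_x·x*)/P_y.
Plugging in: x* = (4·3.48/7.2)² = 3.7378, y* = 6.9218.
Expenditure on x: 7.2·3.7378 = 26.912; share = 0.5277.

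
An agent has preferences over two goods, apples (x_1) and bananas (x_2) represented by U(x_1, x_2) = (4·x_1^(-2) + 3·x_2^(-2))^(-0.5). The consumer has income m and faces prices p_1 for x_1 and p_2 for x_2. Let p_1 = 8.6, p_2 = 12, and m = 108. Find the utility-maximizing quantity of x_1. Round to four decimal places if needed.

x_1* = 5.8834

From the CES first-order condition, (4/3)·(x_2/x_1)^(3) = p_1/p_2.
Hence x_2/x_1 = ((3/4)·p_1/p_2)^(1/(3)), i.e. raised to the 1/3 power.
With the ratio pinned down, the budget gives x_1* = m/(p_1 + p_2·(x_2/x_1)) and x_2* = (x_2/x_1)·x_1*.
Numerically x_2/x_1 = 0.813067, so x_1* = 108/(8.6 + 12·0.813067) = 5.8834.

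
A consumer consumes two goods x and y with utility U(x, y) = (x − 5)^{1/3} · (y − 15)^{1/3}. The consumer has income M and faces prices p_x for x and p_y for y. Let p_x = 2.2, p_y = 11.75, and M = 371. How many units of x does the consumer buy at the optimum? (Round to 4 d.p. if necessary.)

Let x' = x−5, y' = y−15. MRS = y'/x' = p_x/p_y.
After buying the subsistence bundle (5, 15), a share 0.5 of the remaining income goes to x: x* = 5 + 0.5·(M − 5p_x − 15p_y)/p_x.
Discretionary income = 371 − 5·2.2 − 15·11.75 = 183.75; x* = 5 + 0.5·183.75/2.2 = 46.7614.

x* = 46.7614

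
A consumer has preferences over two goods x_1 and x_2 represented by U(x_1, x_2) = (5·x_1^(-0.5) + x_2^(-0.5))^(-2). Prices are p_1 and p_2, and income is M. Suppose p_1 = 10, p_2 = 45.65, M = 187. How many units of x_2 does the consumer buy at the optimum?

MRS = MU_x_1/MU_x_2 = 5·(x_2/x_1)^(1.5). Set equal to p_1/p_2.
Hence x_2/x_1 = ((1/5)·p_1/p_2)^(1/(1.5)), i.e. raised to the 2/3 power.
Substitute x_2 = (x_2/x_1)·x_1 into the budget: x_1* = M/(p_1 + p_2·(x_2/x_1)).
Numerically x_2/x_1 = 0.124278, so x_1* = 187/(10 + 45.65·0.124278) = 11.9311 and x_2* = 0.124278·11.9311 = 1.4828.

x_2* = 1.4828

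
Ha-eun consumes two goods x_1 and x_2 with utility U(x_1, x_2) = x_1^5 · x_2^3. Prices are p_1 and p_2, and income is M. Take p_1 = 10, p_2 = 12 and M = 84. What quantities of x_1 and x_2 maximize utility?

Demand: x_1*(p_1,p_2,M) = 0.625·M/p_1 and x_2* = 0.375·M/p_2.
At p_1=10, p_2=12, M=84: x_1* = 0.625·84/10 = 5.25, x_2* = 2.625.

x_1* = 5.25, x_2* = 2.625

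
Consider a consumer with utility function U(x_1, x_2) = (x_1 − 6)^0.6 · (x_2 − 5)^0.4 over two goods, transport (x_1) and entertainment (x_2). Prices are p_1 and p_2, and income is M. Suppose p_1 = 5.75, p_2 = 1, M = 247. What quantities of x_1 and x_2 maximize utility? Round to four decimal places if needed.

x_1* = 27.6522, x_2* = 88

MRS = (3/2)·(x_2−5)/(x_1−6). Tangency with p_1/p_2 gives x_2−5 = (2/3)·(p_1/p_2)·(x_1−6).
After buying the subsistence bundle (6, 5), a share 0.6 of the remaining income goes to x_1: x_1* = 6 + 0.6·(M − 6p_1 − 5p_2)/p_1.
Discretionary income = 247 − 6·5.75 − 5·1 = 207.5; x_1* = 6 + 0.6·207.5/5.75 = 27.6522; x_2* = 5 + 0.4·207.5/1 = 88.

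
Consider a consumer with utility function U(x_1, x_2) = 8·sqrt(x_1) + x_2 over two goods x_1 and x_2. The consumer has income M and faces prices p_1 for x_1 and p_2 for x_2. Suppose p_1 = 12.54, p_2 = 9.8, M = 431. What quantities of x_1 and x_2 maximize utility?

Set MRS = p_1/p_2: 4·x_1^(−1/2) = p_1/p_2.
Thus x_1* = (4·p_2/p_1)² — independent of M — with the rest of income spent on x_2.
Plugging in: x_1* = (4·9.8/12.54)² = 9.7719, x_2* = 31.4756.

x_1* = 9.7719, x_2* = 31.4756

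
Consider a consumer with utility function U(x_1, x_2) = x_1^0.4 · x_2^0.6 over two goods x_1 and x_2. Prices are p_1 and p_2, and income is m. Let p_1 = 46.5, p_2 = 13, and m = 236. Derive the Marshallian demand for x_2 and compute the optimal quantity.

The MRS is (2/3)·x_2/x_1. Set MRS = p_1/p_2.
Rearranging, p_2·x_2 = (3/2)·p_1·x_1. Substituting into the budget gives p_1·x_1·(1 + (3/2)) = m.
Demand: x_1*(p_1,p_2,m) = 0.4·m/p_1 and x_2* = 0.6·m/p_2.
At p_1=46.5, p_2=13, m=236: x_2* = 0.6·236/13 = 10.8923.

x_2* = 10.8923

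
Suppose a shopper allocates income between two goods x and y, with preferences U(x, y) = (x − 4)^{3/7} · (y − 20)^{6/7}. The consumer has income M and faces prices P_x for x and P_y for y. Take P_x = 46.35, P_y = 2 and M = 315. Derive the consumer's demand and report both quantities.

Let x' = x−4, y' = y−20. MRS = (1/2)·y'/x' = P_x/P_y.
Substituting into the budget: x* = 4 + 1/3·(M − 4·P_x − 20·P_y)/P_x, and y* = 20 + 2/3·(…)/P_y.
Discretionary income = 315 − 4·46.35 − 20·2 = 89.6; x* = 4 + 1/3·89.6/46.35 = 4.6444; y* = 20 + 2/3·89.6/2 = 49.8667.

x* = 4.6444, y* = 49.8667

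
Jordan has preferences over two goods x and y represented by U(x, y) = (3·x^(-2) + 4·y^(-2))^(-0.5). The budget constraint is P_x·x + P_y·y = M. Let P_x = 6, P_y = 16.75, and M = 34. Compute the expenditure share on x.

MU_x ∝ 3·x^(-3), MU_y ∝ 4·y^(-3), so MRS = (3/4)·(y/x)^(3) = P_x/P_y.
Hence y/x = ((4/3)·P_x/P_y)^(1/(3)), i.e. raised to the 1/3 power.
Substitute y = (y/x)·x into the budget: x* = M/(P_x + P_y·(y/x)).
Numerically y/x = 0.781673, so x* = 34/(6 + 16.75·0.781673) = 1.7808 and y* = 0.781673·1.7808 = 1.392.
Expenditure on x: 6·1.7808 = 10.6845; share = 0.3143.

share on x = 0.3143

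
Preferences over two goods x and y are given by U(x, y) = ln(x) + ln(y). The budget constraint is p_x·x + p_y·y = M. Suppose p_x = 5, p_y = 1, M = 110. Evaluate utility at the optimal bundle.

Tangency: MRS = y/x = p_x/p_y.
So p_y·y = p_x·x; combined with the budget, a share 0.5 of income goes to x.
Demand: x*(p_x,p_y,M) = 0.5·M/p_x and y* = 0.5·M/p_y.
At p_x=5, p_y=1, M=110: x* = 0.5·110/5 = 11, y* = 55.
Utility at the optimum: U(11, 55) = 6.4052.

V = 6.4052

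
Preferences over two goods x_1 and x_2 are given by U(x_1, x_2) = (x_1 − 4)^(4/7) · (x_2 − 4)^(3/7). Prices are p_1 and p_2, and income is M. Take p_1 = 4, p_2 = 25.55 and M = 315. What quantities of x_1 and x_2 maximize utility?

MRS = (4/3)·(x_2−4)/(x_1−4). Tangency with p_1/p_2 gives x_2−4 = (3/4)·(p_1/p_2)·(x_1−4).
After buying the subsistence bundle (4, 4), a share 4/7 of the remaining income goes to x_1: x_1* = 4 + 4/7·(M − 4p_1 − 4p_2)/p_1.
Discretionary income = 315 − 4·4 − 4·25.55 = 196.8; x_1* = 4 + 4/7·196.8/4 = 32.1143; x_2* = 4 + 3/7·196.8/25.55 = 7.3011.

x_1* = 32.1143, x_2* = 7.3011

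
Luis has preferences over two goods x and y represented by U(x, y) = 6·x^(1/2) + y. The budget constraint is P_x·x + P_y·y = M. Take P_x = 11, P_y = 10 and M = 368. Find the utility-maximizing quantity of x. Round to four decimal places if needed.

Plugging in: x* = (3·10/11)² = 7.438.

x* = 7.438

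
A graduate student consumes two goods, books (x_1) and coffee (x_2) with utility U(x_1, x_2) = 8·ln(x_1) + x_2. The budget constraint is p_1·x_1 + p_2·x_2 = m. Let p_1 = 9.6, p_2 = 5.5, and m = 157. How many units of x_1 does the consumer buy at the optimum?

MU_x_1 = 8/x_1, MU_x_2 = 1. Tangency: 8/x_1 = p_1/p_2.
So x_1*(p_1,p_2) = 8·p_2/p_1, independent of income; and x_2* = (m − 8·p_2)/p_2.
At the given prices: x_1* = 8·5.5/9.6 = 4.5833.

x_1* = 4.5833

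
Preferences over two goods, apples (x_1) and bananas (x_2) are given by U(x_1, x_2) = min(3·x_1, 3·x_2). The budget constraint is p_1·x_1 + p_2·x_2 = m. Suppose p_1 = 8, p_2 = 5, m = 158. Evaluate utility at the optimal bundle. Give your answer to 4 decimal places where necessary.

V = 36.4615

Leontief preferences: the optimum is at the kink where x_1/3 = x_2/3, i.e. x_2 = x_1.
Budget: p_1·x_1 + p_2·x_1 = m, so (3·p_1 + 3·p_2)·x_1 = 3·m.
Demand: x_1*(p_1,p_2,m) = 3·m/(3·p_1 + 3·p_2), x_2* = 3·m/(3·p_1 + 3·p_2).
Here 3·8 + 3·5 = 39, giving x_1* = 12.1538 and x_2* = 12.1538.
Utility at the optimum: U(12.1538, 12.1538) = 36.4615.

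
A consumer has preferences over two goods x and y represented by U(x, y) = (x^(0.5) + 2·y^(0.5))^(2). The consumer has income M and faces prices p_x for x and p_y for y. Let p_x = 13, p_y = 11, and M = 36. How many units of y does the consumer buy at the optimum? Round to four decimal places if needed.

From the CES first-order condition, (1/2)·(y/x)^(0.5) = p_x/p_y.
Hence y/x = (2·p_x/p_y)^(1/(0.5)), i.e. raised to the 2 power.
With the ratio pinned down, the budget gives x* = M/(p_x + p_y·(y/x)) and y* = (y/x)·x*.
Numerically y/x = 5.586777, so x* = 36/(13 + 11·5.586777) = 0.4835 and y* = 5.586777·0.4835 = 2.7013.

y* = 2.7013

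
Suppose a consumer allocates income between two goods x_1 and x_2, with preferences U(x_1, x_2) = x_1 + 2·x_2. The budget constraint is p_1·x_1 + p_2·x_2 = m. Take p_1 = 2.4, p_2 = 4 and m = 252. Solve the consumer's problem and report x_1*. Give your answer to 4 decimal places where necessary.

x_1* = 0

Linear utility — the consumer picks whichever good has higher MU/price: 1/2.4 = 0.4167 vs 2/4 = 0.5.
x_2 gives more utility per dollar, so spend all income on x_2: x_2* = m/p_2, x_1* = 0.
Numerically: x_1* = 0, x_2* = 63.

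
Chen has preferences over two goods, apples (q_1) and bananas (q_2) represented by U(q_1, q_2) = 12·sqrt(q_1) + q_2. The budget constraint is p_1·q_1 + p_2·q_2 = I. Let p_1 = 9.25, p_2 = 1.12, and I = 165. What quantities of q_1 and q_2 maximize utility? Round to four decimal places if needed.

q_1* = 0.5278, q_2* = 142.9625

Utility is quasi-linear in q_2; the FOC for q_1 is 6/√q_1 = p_1/p_2.
Thus q_1* = (6·p_2/p_1)² — independent of I — with the rest of income spent on q_2.
Plugging in: q_1* = (6·1.12/9.25)² = 0.5278, q_2* = 142.9625.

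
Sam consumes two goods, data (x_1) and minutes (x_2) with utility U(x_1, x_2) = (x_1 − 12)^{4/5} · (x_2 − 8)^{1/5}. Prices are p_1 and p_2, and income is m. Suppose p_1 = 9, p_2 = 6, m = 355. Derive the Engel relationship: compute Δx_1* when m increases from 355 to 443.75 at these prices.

Δx_1* = 7.8889

MRS = 4·(x_2−8)/(x_1−12). Tangency with p_1/p_2 gives x_2−8 = (1/4)·(p_1/p_2)·(x_1−12).
After buying the subsistence bundle (12, 8), a share 0.8 of the remaining income goes to x_1: x_1* = 12 + 0.8·(m − 12p_1 − 8p_2)/p_1.
Discretionary income = 355 − 12·9 − 8·6 = 199; x_1* = 12 + 0.8·199/9 = 29.6889.
At m' = 443.75: x_1* = 37.5778. Change: 37.5778 − 29.6889 = 7.8889.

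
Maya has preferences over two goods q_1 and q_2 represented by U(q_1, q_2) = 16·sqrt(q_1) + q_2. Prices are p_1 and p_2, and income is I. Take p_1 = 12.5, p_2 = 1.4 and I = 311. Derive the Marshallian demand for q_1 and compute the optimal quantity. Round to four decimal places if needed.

MU_q_1 = 8/√q_1, MU_q_2 = 1. Tangency: 8/√q_1 = p_1/p_2.
Solve: √q_1 = 8·p_2/p_1, so q_1*(p_1,p_2) = (8·p_2/p_1)², and q_2* = (I − p_1·q_1*)/p_2.
Plugging in: q_1* = (8·1.4/12.5)² = 0.8028.

q_1* = 0.8028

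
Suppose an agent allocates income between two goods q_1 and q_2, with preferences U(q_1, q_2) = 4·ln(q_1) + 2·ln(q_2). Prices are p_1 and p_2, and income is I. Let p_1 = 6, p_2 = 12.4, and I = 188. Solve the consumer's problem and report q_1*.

At p_1=6, p_2=12.4, I=188: q_1* = 2/3·188/6 = 20.8889.

q_1* = 20.8889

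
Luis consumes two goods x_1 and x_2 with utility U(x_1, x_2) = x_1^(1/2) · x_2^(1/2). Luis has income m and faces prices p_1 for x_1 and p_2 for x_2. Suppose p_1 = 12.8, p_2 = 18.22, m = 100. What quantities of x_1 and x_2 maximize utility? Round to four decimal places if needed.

x_1* = 3.9062, x_2* = 2.7442

The MRS is x_2/x_1. Set MRS = p_1/p_2.
Rearranging, p_2·x_2 = p_1·x_1. Substituting into the budget gives p_1·x_1·(1 + 1) = m.
Demand: x_1*(p_1,p_2,m) = 0.5·m/p_1 and x_2* = 0.5·m/p_2.
At p_1=12.8, p_2=18.22, m=100: x_1* = 0.5·100/12.8 = 3.9062, x_2* = 2.7442.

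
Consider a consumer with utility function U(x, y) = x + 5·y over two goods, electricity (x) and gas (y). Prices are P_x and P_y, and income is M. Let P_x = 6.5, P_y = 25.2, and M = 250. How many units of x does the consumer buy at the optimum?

Perfect substitutes: compare marginal utility per dollar. 1/P_x vs 5/P_y → 0.1538 vs 0.1984.
y gives more utility per dollar, so spend all income on y: y* = M/P_y, x* = 0.
Numerically: x* = 0, y* = 9.9206.

x* = 0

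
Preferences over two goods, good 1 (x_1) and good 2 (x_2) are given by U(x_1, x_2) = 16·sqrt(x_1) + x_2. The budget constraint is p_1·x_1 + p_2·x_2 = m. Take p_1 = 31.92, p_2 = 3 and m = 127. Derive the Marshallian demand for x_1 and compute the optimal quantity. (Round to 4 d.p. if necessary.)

x_1* = 0.5653

Plugging in: x_1* = (8·3/31.92)² = 0.5653.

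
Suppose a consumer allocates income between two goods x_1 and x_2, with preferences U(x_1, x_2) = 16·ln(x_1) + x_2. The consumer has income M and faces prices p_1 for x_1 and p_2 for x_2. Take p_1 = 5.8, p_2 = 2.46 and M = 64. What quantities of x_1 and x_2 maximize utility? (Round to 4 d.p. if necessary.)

Set MRS = p_1/p_2: (16/x_1)/1 = p_1/p_2.
So x_1*(p_1,p_2) = 16·p_2/p_1, independent of income; and x_2* = (M − 16·p_2)/p_2.
At the given prices: x_1* = 16·2.46/5.8 = 6.7862, and x_2* = 10.0163.

x_1* = 6.7862, x_2* = 10.0163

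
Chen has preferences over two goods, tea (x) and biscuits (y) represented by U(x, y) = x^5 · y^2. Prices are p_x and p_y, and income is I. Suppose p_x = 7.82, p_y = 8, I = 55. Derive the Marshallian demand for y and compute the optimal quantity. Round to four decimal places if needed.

y* = 1.9643

MU_x/MU_y = (5·y)/(2·x); tangency sets this equal to p_x/p_y.
So 5·p_y·y = 2·p_x·x; combined with the budget, a share 5/7 of income goes to x.
Demand: x*(p_x,p_y,I) = 5/7·I/p_x and y* = 2/7·I/p_y.
At p_x=7.82, p_y=8, I=55: y* = 2/7·55/8 = 1.9643.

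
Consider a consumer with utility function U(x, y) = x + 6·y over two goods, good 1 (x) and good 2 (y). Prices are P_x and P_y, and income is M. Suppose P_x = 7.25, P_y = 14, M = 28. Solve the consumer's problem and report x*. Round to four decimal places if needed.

Perfect substitutes: compare marginal utility per dollar. 1/P_x vs 6/P_y → 0.1379 vs 0.4286.
y gives more utility per dollar, so spend all income on y: y* = M/P_y, x* = 0.
Numerically: x* = 0, y* = 2.

x* = 0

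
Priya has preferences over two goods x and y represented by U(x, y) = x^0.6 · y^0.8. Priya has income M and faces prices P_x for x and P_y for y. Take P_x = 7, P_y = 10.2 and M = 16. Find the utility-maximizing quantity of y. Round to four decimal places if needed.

y* = 0.8964

The MRS is (3/4)·y/x. Set MRS = P_x/P_y.
So 0.6·P_y·y = 0.8·P_x·x; combined with the budget, a share 3/7 of income goes to x.
Demand: x*(P_x,P_y,M) = 3/7·M/P_x and y* = 4/7·M/P_y.
At P_x=7, P_y=10.2, M=16: y* = 4/7·16/10.2 = 0.8964.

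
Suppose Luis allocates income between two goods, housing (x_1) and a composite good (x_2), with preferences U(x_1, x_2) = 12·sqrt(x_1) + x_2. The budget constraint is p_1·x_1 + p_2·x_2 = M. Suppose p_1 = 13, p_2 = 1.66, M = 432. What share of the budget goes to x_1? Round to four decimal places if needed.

share on x_1 = 0.0177

Utility is quasi-linear in x_2; the FOC for x_1 is 6/√x_1 = p_1/p_2.
Thus x_1* = (6·p_2/p_1)² — independent of M — with the rest of income spent on x_2.
Plugging in: x_1* = (6·1.66/13)² = 0.587, x_2* = 255.644.
Expenditure on x_1: 13·0.587 = 7.6309; share = 0.0177.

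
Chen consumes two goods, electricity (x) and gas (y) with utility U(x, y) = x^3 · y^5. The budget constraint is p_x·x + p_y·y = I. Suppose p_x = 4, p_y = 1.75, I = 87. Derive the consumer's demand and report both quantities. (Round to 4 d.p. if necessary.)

x* = 8.1562, y* = 31.0714

The MRS is (3/5)·y/x. Set MRS = p_x/p_y.
Rearranging, p_y·y = (5/3)·p_x·x. Substituting into the budget gives p_x·x·(1 + (5/3)) = I.
Demand: x*(p_x,p_y,I) = 0.375·I/p_x and y* = 0.625·I/p_y.
At p_x=4, p_y=1.75, I=87: x* = 0.375·87/4 = 8.1562, y* = 31.0714.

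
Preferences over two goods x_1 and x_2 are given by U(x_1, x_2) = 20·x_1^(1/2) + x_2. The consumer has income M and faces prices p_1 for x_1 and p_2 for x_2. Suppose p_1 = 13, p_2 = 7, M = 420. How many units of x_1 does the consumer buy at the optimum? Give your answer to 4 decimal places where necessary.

Set MRS = p_1/p_2: 10·x_1^(−1/2) = p_1/p_2.
Thus x_1* = (10·p_2/p_1)² — independent of M — with the rest of income spent on x_2.
Plugging in: x_1* = (10·7/13)² = 28.9941.

x_1* = 28.9941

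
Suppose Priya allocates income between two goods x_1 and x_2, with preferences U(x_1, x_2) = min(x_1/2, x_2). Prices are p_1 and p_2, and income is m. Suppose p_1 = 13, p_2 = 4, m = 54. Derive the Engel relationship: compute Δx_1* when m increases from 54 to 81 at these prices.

Δx_1* = 1.8

With perfect complements, no substitution: consume in ratio x_1:x_2 = 2:1.
Budget: p_1·x_1 + p_2·(1/2)·x_1 = m, so (2·p_1 + p_2)·x_1 = 2·m.
Demand: x_1*(p_1,p_2,m) = 2·m/(2·p_1 + p_2), x_2* = m/(2·p_1 + p_2).
Here 2·13 + 4 = 30, giving x_1* = 3.6.
At m' = 81: x_1* = 5.4. Change: 5.4 − 3.6 = 1.8.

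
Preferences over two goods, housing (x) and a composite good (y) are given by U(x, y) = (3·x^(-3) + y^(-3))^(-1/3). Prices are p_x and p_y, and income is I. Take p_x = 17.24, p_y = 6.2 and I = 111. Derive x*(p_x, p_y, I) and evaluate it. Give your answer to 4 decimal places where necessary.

MRS = MU_x/MU_y = 3·(y/x)^(4). Set equal to p_x/p_y.
Hence y/x = ((1/3)·p_x/p_y)^(1/(4)), i.e. raised to the 0.25 power.
Substitute y = (y/x)·x into the budget: x* = I/(p_x + p_y·(y/x)).
Numerically y/x = 0.981197, so x* = 111/(17.24 + 6.2·0.981197) = 4.7592.

x* = 4.7592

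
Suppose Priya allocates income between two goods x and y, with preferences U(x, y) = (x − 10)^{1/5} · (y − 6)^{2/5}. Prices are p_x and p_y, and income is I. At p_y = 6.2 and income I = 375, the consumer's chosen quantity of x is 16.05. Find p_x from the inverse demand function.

p_x = 12

This is Cobb-Douglas in (x−10, y−6): tangency gives 0.2·p_y·(y−6) = 0.4·p_x·(x−10).
Substituting into the budget: x* = 10 + 1/3·(I − 10·p_x − 6·p_y)/p_x, and y* = 6 + 2/3·(…)/p_y.
Set x* = 16.05 in the demand function and solve for p_x: p_x = 12.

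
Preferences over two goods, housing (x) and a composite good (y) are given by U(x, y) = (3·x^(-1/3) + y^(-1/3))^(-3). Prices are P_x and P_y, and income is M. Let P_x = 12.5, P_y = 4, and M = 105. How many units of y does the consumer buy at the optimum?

y* = 6.5124

With the ratio pinned down, the budget gives x* = M/(P_x + P_y·(y/x)) and y* = (y/x)·x*.
Numerically y/x = 1.03109, so x* = 105/(12.5 + 4·1.03109) = 6.316 and y* = 1.03109·6.316 = 6.5124.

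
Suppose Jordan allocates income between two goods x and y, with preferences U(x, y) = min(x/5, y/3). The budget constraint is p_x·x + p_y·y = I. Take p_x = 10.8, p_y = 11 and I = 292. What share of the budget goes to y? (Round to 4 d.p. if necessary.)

With perfect complements, no substitution: consume in ratio x:y = 5:3.
Budget: p_x·x + p_y·(3/5)·x = I, so (5·p_x + 3·p_y)·x = 5·I.
Demand: x*(p_x,p_y,I) = 5·I/(5·p_x + 3·p_y), y* = 3·I/(5·p_x + 3·p_y).
Here 5·10.8 + 3·11 = 87, giving x* = 16.7816 and y* = 10.069.
Expenditure on y: 11·10.069 = 110.7586; share = 0.3793.

share on y = 0.3793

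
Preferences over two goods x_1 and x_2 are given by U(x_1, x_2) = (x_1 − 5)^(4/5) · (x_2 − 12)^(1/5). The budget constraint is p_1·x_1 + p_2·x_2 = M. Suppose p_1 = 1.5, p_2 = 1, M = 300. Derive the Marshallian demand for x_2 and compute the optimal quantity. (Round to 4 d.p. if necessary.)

MRS = 4·(x_2−12)/(x_1−5). Tangency with p_1/p_2 gives x_2−12 = (1/4)·(p_1/p_2)·(x_1−5).
Substituting into the budget: x_1* = 5 + 0.8·(M − 5·p_1 − 12·p_2)/p_1, and x_2* = 12 + 0.2·(…)/p_2.
Discretionary income = 300 − 5·1.5 − 12·1 = 280.5; x_2* = 12 + 0.2·280.5/1 = 68.1.

x_2* = 68.1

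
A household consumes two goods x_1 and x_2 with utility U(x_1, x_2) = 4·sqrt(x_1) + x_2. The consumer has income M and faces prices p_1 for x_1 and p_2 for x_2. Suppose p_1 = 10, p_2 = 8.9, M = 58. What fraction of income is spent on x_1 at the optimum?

Set MRS = p_1/p_2: 2·x_1^(−1/2) = p_1/p_2.
Thus x_1* = (2·p_2/p_1)² — independent of M — with the rest of income spent on x_2.
Plugging in: x_1* = (2·8.9/10)² = 3.1684, x_2* = 2.9569.
Expenditure on x_1: 10·3.1684 = 31.684; share = 0.5463.

share on x_1 = 0.5463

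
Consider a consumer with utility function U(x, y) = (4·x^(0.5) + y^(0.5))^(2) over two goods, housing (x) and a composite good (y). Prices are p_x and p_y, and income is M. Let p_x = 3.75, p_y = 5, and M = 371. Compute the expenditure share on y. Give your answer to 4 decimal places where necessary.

MRS = MU_x/MU_y = 4·(y/x)^(0.5). Set equal to p_x/p_y.
Hence y/x = ((1/4)·p_x/p_y)^(1/(0.5)), i.e. raised to the 2 power.
With the ratio pinned down, the budget gives x* = M/(p_x + p_y·(y/x)) and y* = (y/x)·x*.
Numerically y/x = 0.035156, so x* = 371/(3.75 + 5·0.035156) = 94.5035 and y* = 0.035156·94.5035 = 3.3224.
Expenditure on y: 5·3.3224 = 16.6119; share = 0.0448.

share on y = 0.0448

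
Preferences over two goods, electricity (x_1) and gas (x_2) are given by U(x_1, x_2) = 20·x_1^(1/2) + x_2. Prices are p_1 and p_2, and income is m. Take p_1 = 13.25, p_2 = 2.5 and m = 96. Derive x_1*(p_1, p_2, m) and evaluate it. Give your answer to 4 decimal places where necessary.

Plugging in: x_1* = (10·2.5/13.25)² = 3.56.

x_1* = 3.56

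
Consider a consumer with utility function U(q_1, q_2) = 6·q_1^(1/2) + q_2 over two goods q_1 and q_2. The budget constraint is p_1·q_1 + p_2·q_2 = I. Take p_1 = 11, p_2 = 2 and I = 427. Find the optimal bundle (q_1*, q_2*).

q_1* = 0.2975, q_2* = 211.8636

Utility is quasi-linear in q_2; the FOC for q_1 is 3/√q_1 = p_1/p_2.
Thus q_1* = (3·p_2/p_1)² — independent of I — with the rest of income spent on q_2.
Plugging in: q_1* = (3·2/11)² = 0.2975, q_2* = 211.8636.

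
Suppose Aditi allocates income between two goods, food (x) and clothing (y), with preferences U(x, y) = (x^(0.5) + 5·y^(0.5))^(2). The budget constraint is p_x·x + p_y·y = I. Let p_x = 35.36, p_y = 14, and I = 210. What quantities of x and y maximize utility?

From the CES first-order condition, (1/5)·(y/x)^(0.5) = p_x/p_y.
Solve for the ratio: y/x = [5·p_x/p_y]^(2).
With the ratio pinned down, the budget gives x* = I/(p_x + p_y·(y/x)) and y* = (y/x)·x*.
Numerically y/x = 159.480816, so x* = 210/(35.36 + 14·159.480816) = 0.0926 and y* = 159.480816·0.0926 = 14.7661.

x* = 0.0926, y* = 14.7661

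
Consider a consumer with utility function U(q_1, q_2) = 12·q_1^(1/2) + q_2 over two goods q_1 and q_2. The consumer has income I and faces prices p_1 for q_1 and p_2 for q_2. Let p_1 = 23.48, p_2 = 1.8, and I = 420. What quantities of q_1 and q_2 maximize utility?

q_1* = 0.2116, q_2* = 230.5735

Plugging in: q_1* = (6·1.8/23.48)² = 0.2116, q_2* = 230.5735.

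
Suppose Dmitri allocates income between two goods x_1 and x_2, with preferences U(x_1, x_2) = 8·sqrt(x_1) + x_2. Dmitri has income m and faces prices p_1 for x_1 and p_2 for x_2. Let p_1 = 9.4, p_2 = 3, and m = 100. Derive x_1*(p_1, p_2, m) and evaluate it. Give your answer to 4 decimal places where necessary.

MU_x_1 = 4/√x_1, MU_x_2 = 1. Tangency: 4/√x_1 = p_1/p_2.
Solve: √x_1 = 4·p_2/p_1, so x_1*(p_1,p_2) = (4·p_2/p_1)², and x_2* = (m − p_1·x_1*)/p_2.
Plugging in: x_1* = (4·3/9.4)² = 1.6297.

x_1* = 1.6297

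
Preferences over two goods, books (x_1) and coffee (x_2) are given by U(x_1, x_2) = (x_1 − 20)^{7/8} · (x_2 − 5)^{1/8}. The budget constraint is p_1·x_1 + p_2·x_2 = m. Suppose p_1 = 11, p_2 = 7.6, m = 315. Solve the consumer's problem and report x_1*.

Let x_1' = x_1−20, x_2' = x_2−5. MRS = 7·x_2'/x_1' = p_1/p_2.
After buying the subsistence bundle (20, 5), a share 0.875 of the remaining income goes to x_1: x_1* = 20 + 0.875·(m − 20p_1 − 5p_2)/p_1.
Discretionary income = 315 − 20·11 − 5·7.6 = 57; x_1* = 20 + 0.875·57/11 = 24.5341.

x_1* = 24.5341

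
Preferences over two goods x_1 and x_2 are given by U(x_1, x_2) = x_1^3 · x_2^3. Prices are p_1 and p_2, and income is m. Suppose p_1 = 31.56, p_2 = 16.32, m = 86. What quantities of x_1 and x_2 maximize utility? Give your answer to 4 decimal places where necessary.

MU_x_1/MU_x_2 = (3·x_2)/(3·x_1); tangency sets this equal to p_1/p_2.
Rearranging, p_2·x_2 = p_1·x_1. Substituting into the budget gives p_1·x_1·(1 + 1) = m.
Demand: x_1*(p_1,p_2,m) = 0.5·m/p_1 and x_2* = 0.5·m/p_2.
At p_1=31.56, p_2=16.32, m=86: x_1* = 0.5·86/31.56 = 1.3625, x_2* = 2.6348.

x_1* = 1.3625, x_2* = 2.6348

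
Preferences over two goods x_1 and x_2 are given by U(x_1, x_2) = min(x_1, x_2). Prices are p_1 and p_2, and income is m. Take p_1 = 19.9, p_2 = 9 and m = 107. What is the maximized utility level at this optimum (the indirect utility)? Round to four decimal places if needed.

With perfect complements, no substitution: consume in ratio x_1:x_2 = 1:1.
Budget: p_1·x_1 + p_2·x_1 = m, so (p_1 + p_2)·x_1 = m.
Demand: x_1*(p_1,p_2,m) = m/(p_1 + p_2), x_2* = m/(p_1 + p_2).
Here 19.9 + 9 = 28.9, giving x_1* = 3.7024 and x_2* = 3.7024.
Utility at the optimum: U(3.7024, 3.7024) = 3.7024.

V = 3.7024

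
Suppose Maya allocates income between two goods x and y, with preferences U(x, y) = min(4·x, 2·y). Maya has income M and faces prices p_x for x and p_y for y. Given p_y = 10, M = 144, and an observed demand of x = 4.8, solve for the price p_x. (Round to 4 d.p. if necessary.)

With perfect complements, no substitution: consume in ratio x:y = 2:4.
Budget: p_x·x + p_y·2·x = M, so (2·p_x + 4·p_y)·x = 2·M.
Demand: x*(p_x,p_y,M) = 2·M/(2·p_x + 4·p_y), y* = 4·M/(2·p_x + 4·p_y).
Set x* = 4.8 in the demand function and solve for p_x: p_x = 10.

p_x = 10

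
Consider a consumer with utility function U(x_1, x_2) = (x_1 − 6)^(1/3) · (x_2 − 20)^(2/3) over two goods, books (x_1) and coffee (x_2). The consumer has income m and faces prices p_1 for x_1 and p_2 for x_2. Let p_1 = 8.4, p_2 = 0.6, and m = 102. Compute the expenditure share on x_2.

Let x_1' = x_1−6, x_2' = x_2−20. MRS = (1/2)·x_2'/x_1' = p_1/p_2.
After buying the subsistence bundle (6, 20), a share 1/3 of the remaining income goes to x_1: x_1* = 6 + 1/3·(m − 6p_1 − 20p_2)/p_1.
Discretionary income = 102 − 6·8.4 − 20·0.6 = 39.6; x_1* = 6 + 1/3·39.6/8.4 = 7.5714; x_2* = 20 + 2/3·39.6/0.6 = 64.
Expenditure on x_2: 0.6·64 = 38.4; share = 0.3765.

share on x_2 = 0.3765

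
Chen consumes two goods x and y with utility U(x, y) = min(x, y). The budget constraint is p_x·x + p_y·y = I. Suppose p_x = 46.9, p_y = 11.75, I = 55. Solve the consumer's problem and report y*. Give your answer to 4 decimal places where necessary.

y* = 0.9378

Leontief preferences: the optimum is at the kink where x/1 = y/1, i.e. y = x.
Budget: p_x·x + p_y·x = I, so (p_x + p_y)·x = I.
Demand: x*(p_x,p_y,I) = I/(p_x + p_y), y* = I/(p_x + p_y).
Here 46.9 + 11.75 = 58.65, giving y* = 0.9378.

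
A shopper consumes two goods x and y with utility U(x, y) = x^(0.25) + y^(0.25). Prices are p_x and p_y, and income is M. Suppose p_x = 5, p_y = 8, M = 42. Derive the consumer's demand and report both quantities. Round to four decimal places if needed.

MRS = MU_x/MU_y = (y/x)^(0.75). Set equal to p_x/p_y.
Solve for the ratio: y/x = [p_x/p_y]^(4/3).
With the ratio pinned down, the budget gives x* = M/(p_x + p_y·(y/x)) and y* = (y/x)·x*.
Numerically y/x = 0.534367, so x* = 42/(5 + 8·0.534367) = 4.5283 and y* = 0.534367·4.5283 = 2.4198.

x* = 4.5283, y* = 2.4198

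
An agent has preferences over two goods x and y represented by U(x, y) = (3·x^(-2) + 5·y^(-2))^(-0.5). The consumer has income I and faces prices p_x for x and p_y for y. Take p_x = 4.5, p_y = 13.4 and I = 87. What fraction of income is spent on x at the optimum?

MRS = MU_x/MU_y = (3/5)·(y/x)^(3). Set equal to p_x/p_y.
Hence y/x = ((5/3)·p_x/p_y)^(1/(3)), i.e. raised to the 1/3 power.
With the ratio pinned down, the budget gives x* = I/(p_x + p_y·(y/x)) and y* = (y/x)·x*.
Numerically y/x = 0.824111, so x* = 87/(4.5 + 13.4·0.824111) = 5.5973 and y* = 0.824111·5.5973 = 4.6128.
Expenditure on x: 4.5·5.5973 = 25.1881; share = 0.2895.

share on x = 0.2895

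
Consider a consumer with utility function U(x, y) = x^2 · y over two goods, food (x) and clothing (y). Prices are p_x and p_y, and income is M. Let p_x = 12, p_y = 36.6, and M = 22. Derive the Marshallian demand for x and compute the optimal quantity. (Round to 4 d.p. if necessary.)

x* = 1.2222

The MRS is 2·y/x. Set MRS = p_x/p_y.
So 2·p_y·y = p_x·x; combined with the budget, a share 2/3 of income goes to x.
Demand: x*(p_x,p_y,M) = 2/3·M/p_x and y* = 1/3·M/p_y.
At p_x=12, p_y=36.6, M=22: x* = 2/3·22/12 = 1.2222.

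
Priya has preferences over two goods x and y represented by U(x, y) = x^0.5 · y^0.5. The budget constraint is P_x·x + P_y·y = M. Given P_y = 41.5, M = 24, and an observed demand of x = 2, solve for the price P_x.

The MRS is y/x. Set MRS = P_x/P_y.
Rearranging, P_y·y = P_x·x. Substituting into the budget gives P_x·x·(1 + 1) = M.
Demand: x*(P_x,P_y,M) = 0.5·M/P_x and y* = 0.5·M/P_y.
Set x* = 2 in the demand function and solve for P_x: P_x = 6.

P_x = 6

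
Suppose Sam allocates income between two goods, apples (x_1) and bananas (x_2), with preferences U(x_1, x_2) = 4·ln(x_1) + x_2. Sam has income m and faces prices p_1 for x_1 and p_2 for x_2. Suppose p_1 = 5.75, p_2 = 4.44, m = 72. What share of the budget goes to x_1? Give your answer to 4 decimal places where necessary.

At the given prices: x_1* = 4·4.44/5.75 = 3.0887, and x_2* = 12.2162.
Expenditure on x_1: 5.75·3.0887 = 17.76; share = 0.2467.

share on x_1 = 0.2467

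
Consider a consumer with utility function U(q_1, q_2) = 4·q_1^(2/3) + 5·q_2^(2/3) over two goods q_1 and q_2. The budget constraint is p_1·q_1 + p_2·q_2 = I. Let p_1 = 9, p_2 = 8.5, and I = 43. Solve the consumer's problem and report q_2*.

Substitute q_2 = (q_2/q_1)·q_1 into the budget: q_1* = I/(p_1 + p_2·(q_2/q_1)).
Numerically q_2/q_1 = 2.318466, so q_1* = 43/(9 + 8.5·2.318466) = 1.4979 and q_2* = 2.318466·1.4979 = 3.4728.

q_2* = 3.4728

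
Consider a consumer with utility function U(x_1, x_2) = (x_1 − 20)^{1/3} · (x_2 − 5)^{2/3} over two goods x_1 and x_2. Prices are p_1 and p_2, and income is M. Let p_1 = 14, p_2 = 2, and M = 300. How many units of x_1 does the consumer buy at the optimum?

x_1* = 20.2381

After buying the subsistence bundle (20, 5), a share 1/3 of the remaining income goes to x_1: x_1* = 20 + 1/3·(M − 20p_1 − 5p_2)/p_1.
Discretionary income = 300 − 20·14 − 5·2 = 10; x_1* = 20 + 1/3·10/14 = 20.2381.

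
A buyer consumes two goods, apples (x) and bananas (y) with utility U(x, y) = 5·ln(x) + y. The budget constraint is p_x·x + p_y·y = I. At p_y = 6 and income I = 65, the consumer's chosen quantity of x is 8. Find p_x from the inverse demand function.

p_x = 3.75

MU_x = 5/x, MU_y = 1. Tangency: 5/x = p_x/p_y.
So x*(p_x,p_y) = 5·p_y/p_x, independent of income; and y* = (I − 5·p_y)/p_y.
Set x* = 8 in the demand function and solve for p_x: p_x = 3.75.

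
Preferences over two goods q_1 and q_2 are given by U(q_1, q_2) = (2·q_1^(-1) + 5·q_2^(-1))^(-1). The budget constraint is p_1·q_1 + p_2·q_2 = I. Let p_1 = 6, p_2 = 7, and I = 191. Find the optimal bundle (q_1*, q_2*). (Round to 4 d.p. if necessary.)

MRS = MU_q_1/MU_q_2 = (2/5)·(q_2/q_1)^(2). Set equal to p_1/p_2.
Solve for the ratio: q_2/q_1 = [(5/2)·p_1/p_2]^(0.5).
Substitute q_2 = (q_2/q_1)·q_1 into the budget: q_1* = I/(p_1 + p_2·(q_2/q_1)).
Numerically q_2/q_1 = 1.46385, so q_1* = 191/(6 + 7·1.46385) = 11.7561 and q_2* = 1.46385·11.7561 = 17.2091.

q_1* = 11.7561, q_2* = 17.2091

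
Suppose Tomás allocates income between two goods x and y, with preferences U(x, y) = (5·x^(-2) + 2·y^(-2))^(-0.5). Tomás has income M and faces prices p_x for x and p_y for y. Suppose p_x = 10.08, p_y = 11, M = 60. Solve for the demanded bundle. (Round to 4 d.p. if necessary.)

MRS = MU_x/MU_y = (5/2)·(y/x)^(3). Set equal to p_x/p_y.
Solve for the ratio: y/x = [(2/5)·p_x/p_y]^(1/3).
With the ratio pinned down, the budget gives x* = M/(p_x + p_y·(y/x)) and y* = (y/x)·x*.
Numerically y/x = 0.715664, so x* = 60/(10.08 + 11·0.715664) = 3.3422 and y* = 0.715664·3.3422 = 2.3919.

x* = 3.3422, y* = 2.3919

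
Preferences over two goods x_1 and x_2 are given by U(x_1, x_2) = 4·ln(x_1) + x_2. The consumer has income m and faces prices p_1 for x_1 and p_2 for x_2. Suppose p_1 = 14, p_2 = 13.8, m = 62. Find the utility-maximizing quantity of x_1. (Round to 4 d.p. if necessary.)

x_1* = 3.9429

MU_x_1 = 4/x_1, MU_x_2 = 1. Tangency: 4/x_1 = p_1/p_2.
So x_1*(p_1,p_2) = 4·p_2/p_1, independent of income; and x_2* = (m − 4·p_2)/p_2.
At the given prices: x_1* = 4·13.8/14 = 3.9429.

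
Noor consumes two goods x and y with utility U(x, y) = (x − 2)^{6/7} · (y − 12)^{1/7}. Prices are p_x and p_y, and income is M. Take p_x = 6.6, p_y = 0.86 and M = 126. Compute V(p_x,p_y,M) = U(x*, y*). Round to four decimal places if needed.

Let x' = x−2, y' = y−12. MRS = 6·y'/x' = p_x/p_y.
After buying the subsistence bundle (2, 12), a share 6/7 of the remaining income goes to x: x* = 2 + 6/7·(M − 2p_x − 12p_y)/p_x.
Discretionary income = 126 − 2·6.6 − 12·0.86 = 102.48; x* = 2 + 6/7·102.48/6.6 = 15.3091; y* = 12 + 1/7·102.48/0.86 = 29.0233.
Utility at the optimum: U(15.3091, 29.0233) = 13.7854.

V = 13.7854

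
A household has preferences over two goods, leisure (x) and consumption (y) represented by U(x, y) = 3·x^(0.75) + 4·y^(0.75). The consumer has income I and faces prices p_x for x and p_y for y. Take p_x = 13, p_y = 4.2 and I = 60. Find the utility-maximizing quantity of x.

x* = 0.0487

MRS = MU_x/MU_y = (3/4)·(y/x)^(0.25). Set equal to p_x/p_y.
Hence y/x = ((4/3)·p_x/p_y)^(1/(0.25)), i.e. raised to the 4 power.
With the ratio pinned down, the budget gives x* = I/(p_x + p_y·(y/x)) and y* = (y/x)·x*.
Numerically y/x = 290.088955, so x* = 60/(13 + 4.2·290.088955) = 0.0487.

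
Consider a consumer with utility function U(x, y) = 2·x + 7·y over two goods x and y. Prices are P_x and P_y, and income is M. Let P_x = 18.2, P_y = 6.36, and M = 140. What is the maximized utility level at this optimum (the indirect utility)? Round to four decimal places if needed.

Linear utility — the consumer picks whichever good has higher MU/price: 2/18.2 = 0.1099 vs 7/6.36 = 1.1006.
y gives more utility per dollar, so spend all income on y: y* = M/P_y, x* = 0.
Numerically: x* = 0, y* = 22.0126.
Utility at the optimum: U(0, 22.0126) = 154.0881.

V = 154.0881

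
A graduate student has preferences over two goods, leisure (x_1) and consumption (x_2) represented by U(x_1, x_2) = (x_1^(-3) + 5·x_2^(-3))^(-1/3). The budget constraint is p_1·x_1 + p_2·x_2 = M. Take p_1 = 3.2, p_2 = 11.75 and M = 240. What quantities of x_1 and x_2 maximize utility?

MRS = MU_x_1/MU_x_2 = (1/5)·(x_2/x_1)^(4). Set equal to p_1/p_2.
Hence x_2/x_1 = (5·p_1/p_2)^(1/(4)), i.e. raised to the 0.25 power.
With the ratio pinned down, the budget gives x_1* = M/(p_1 + p_2·(x_2/x_1)) and x_2* = (x_2/x_1)·x_1*.
Numerically x_2/x_1 = 1.080241, so x_1* = 240/(3.2 + 11.75·1.080241) = 15.1012 and x_2* = 1.080241·15.1012 = 16.3129.

x_1* = 15.1012, x_2* = 16.3129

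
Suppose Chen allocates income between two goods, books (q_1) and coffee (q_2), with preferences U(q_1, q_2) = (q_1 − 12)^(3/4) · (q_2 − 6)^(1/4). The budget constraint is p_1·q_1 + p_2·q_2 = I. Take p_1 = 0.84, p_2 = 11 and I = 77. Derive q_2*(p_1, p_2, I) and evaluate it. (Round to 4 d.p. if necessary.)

q_2* = 6.0209

Discretionary income = 77 − 12·0.84 − 6·11 = 0.92; q_2* = 6 + 0.25·0.92/11 = 6.0209.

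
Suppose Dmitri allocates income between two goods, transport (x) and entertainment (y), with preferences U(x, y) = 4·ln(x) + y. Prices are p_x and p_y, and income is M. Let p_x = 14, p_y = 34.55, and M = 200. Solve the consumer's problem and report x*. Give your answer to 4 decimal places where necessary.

x* = 9.8714

Set MRS = p_x/p_y: (4/x)/1 = p_x/p_y.
So x*(p_x,p_y) = 4·p_y/p_x, independent of income; and y* = (M − 4·p_y)/p_y.
At the given prices: x* = 4·34.55/14 = 9.8714.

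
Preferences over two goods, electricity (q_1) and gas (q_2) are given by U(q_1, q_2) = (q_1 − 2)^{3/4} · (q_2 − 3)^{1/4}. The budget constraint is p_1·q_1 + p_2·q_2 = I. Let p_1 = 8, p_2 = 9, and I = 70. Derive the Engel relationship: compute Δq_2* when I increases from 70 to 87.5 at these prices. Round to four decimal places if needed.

MRS = 3·(q_2−3)/(q_1−2). Tangency with p_1/p_2 gives q_2−3 = (1/3)·(p_1/p_2)·(q_1−2).
Substituting into the budget: q_1* = 2 + 0.75·(I − 2·p_1 − 3·p_2)/p_1, and q_2* = 3 + 0.25·(…)/p_2.
Discretionary income = 70 − 2·8 − 3·9 = 27; q_2* = 3 + 0.25·27/9 = 3.75.
At I' = 87.5: q_2* = 4.2361. Change: 4.2361 − 3.75 = 0.4861.

Δq_2* = 0.4861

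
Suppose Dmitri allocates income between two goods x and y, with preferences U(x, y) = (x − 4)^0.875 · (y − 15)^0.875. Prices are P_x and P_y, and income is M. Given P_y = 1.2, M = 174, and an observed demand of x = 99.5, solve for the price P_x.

Let x' = x−4, y' = y−15. MRS = y'/x' = P_x/P_y.
After buying the subsistence bundle (4, 15), a share 0.5 of the remaining income goes to x: x* = 4 + 0.5·(M − 4P_x − 15P_y)/P_x.
Set x* = 99.5 in the demand function and solve for P_x: P_x = 0.8.

P_x = 0.8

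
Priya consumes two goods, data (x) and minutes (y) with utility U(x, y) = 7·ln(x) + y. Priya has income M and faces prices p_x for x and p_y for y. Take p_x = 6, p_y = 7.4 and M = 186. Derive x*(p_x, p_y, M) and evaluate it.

x* = 8.6333

Set MRS = p_x/p_y: (7/x)/1 = p_x/p_y.
So x*(p_x,p_y) = 7·p_y/p_x, independent of income; and y* = (M − 7·p_y)/p_y.
At the given prices: x* = 7·7.4/6 = 8.6333.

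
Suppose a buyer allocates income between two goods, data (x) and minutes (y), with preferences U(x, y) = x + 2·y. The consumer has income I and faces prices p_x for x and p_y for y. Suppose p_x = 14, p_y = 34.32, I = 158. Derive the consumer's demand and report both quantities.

x gives more utility per dollar, so spend all income on x: x* = I/p_x, y* = 0.
Numerically: x* = 11.2857, y* = 0.

x* = 11.2857, y* = 0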